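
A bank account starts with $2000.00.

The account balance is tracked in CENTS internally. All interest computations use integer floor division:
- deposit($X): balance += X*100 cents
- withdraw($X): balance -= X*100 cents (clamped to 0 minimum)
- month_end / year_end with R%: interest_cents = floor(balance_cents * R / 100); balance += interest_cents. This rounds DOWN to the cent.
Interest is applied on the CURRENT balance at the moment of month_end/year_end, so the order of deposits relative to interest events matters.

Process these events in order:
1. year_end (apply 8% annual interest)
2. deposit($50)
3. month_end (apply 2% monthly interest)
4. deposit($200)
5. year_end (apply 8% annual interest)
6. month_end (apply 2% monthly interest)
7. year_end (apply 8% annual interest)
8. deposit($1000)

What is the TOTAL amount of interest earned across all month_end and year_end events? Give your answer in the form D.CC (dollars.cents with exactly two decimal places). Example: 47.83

Answer: 669.82

Derivation:
After 1 (year_end (apply 8% annual interest)): balance=$2160.00 total_interest=$160.00
After 2 (deposit($50)): balance=$2210.00 total_interest=$160.00
After 3 (month_end (apply 2% monthly interest)): balance=$2254.20 total_interest=$204.20
After 4 (deposit($200)): balance=$2454.20 total_interest=$204.20
After 5 (year_end (apply 8% annual interest)): balance=$2650.53 total_interest=$400.53
After 6 (month_end (apply 2% monthly interest)): balance=$2703.54 total_interest=$453.54
After 7 (year_end (apply 8% annual interest)): balance=$2919.82 total_interest=$669.82
After 8 (deposit($1000)): balance=$3919.82 total_interest=$669.82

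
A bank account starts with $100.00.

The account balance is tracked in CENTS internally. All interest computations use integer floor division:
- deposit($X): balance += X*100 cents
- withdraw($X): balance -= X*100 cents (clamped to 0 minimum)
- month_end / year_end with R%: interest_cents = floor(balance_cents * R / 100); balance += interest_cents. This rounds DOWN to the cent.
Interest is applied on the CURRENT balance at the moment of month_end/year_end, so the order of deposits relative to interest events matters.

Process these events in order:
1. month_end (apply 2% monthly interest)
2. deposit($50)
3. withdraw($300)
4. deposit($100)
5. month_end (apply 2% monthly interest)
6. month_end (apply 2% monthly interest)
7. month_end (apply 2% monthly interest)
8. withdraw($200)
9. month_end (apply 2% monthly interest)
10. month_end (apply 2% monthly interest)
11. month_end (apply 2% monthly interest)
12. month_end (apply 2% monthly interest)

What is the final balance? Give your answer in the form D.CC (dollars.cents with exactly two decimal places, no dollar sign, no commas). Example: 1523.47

After 1 (month_end (apply 2% monthly interest)): balance=$102.00 total_interest=$2.00
After 2 (deposit($50)): balance=$152.00 total_interest=$2.00
After 3 (withdraw($300)): balance=$0.00 total_interest=$2.00
After 4 (deposit($100)): balance=$100.00 total_interest=$2.00
After 5 (month_end (apply 2% monthly interest)): balance=$102.00 total_interest=$4.00
After 6 (month_end (apply 2% monthly interest)): balance=$104.04 total_interest=$6.04
After 7 (month_end (apply 2% monthly interest)): balance=$106.12 total_interest=$8.12
After 8 (withdraw($200)): balance=$0.00 total_interest=$8.12
After 9 (month_end (apply 2% monthly interest)): balance=$0.00 total_interest=$8.12
After 10 (month_end (apply 2% monthly interest)): balance=$0.00 total_interest=$8.12
After 11 (month_end (apply 2% monthly interest)): balance=$0.00 total_interest=$8.12
After 12 (month_end (apply 2% monthly interest)): balance=$0.00 total_interest=$8.12

Answer: 0.00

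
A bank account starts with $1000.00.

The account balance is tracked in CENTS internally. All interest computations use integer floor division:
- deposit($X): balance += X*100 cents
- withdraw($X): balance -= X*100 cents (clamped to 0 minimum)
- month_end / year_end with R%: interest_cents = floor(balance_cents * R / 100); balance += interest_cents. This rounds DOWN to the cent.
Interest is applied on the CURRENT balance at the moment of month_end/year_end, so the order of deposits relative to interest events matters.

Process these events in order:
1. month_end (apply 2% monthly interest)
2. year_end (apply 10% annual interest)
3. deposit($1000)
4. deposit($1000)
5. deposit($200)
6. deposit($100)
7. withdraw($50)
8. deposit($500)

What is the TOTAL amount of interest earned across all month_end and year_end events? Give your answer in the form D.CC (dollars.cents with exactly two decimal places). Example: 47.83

After 1 (month_end (apply 2% monthly interest)): balance=$1020.00 total_interest=$20.00
After 2 (year_end (apply 10% annual interest)): balance=$1122.00 total_interest=$122.00
After 3 (deposit($1000)): balance=$2122.00 total_interest=$122.00
After 4 (deposit($1000)): balance=$3122.00 total_interest=$122.00
After 5 (deposit($200)): balance=$3322.00 total_interest=$122.00
After 6 (deposit($100)): balance=$3422.00 total_interest=$122.00
After 7 (withdraw($50)): balance=$3372.00 total_interest=$122.00
After 8 (deposit($500)): balance=$3872.00 total_interest=$122.00

Answer: 122.00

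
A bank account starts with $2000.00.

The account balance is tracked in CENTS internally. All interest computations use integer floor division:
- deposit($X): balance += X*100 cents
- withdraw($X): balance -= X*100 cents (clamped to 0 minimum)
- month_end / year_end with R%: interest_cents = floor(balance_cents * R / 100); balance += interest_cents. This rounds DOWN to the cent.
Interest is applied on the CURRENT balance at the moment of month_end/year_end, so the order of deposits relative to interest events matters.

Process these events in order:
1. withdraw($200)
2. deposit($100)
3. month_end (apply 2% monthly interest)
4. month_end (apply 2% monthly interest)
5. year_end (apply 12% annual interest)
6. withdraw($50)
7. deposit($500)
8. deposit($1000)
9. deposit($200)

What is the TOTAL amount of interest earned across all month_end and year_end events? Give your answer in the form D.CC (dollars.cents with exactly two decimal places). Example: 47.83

Answer: 313.97

Derivation:
After 1 (withdraw($200)): balance=$1800.00 total_interest=$0.00
After 2 (deposit($100)): balance=$1900.00 total_interest=$0.00
After 3 (month_end (apply 2% monthly interest)): balance=$1938.00 total_interest=$38.00
After 4 (month_end (apply 2% monthly interest)): balance=$1976.76 total_interest=$76.76
After 5 (year_end (apply 12% annual interest)): balance=$2213.97 total_interest=$313.97
After 6 (withdraw($50)): balance=$2163.97 total_interest=$313.97
After 7 (deposit($500)): balance=$2663.97 total_interest=$313.97
After 8 (deposit($1000)): balance=$3663.97 total_interest=$313.97
After 9 (deposit($200)): balance=$3863.97 total_interest=$313.97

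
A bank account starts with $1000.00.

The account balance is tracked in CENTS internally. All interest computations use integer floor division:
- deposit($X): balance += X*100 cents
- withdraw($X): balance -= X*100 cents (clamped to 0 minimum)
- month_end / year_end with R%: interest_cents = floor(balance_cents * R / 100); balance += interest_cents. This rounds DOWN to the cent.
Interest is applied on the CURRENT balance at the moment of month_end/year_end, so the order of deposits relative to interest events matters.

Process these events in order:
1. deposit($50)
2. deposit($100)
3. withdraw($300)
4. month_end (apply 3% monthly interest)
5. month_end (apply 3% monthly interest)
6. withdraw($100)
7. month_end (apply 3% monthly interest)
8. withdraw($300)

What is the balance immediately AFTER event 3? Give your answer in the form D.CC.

After 1 (deposit($50)): balance=$1050.00 total_interest=$0.00
After 2 (deposit($100)): balance=$1150.00 total_interest=$0.00
After 3 (withdraw($300)): balance=$850.00 total_interest=$0.00

Answer: 850.00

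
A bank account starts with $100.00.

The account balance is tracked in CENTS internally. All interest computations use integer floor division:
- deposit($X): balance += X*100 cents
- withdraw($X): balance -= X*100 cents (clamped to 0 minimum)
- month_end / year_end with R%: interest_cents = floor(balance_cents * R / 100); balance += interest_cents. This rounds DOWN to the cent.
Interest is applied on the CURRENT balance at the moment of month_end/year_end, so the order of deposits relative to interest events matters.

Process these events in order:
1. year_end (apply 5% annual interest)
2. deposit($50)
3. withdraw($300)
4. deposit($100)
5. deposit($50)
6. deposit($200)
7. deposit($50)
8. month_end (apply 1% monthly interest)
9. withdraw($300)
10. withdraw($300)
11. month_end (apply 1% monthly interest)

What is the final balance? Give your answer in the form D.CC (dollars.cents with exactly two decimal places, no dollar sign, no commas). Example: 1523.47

Answer: 0.00

Derivation:
After 1 (year_end (apply 5% annual interest)): balance=$105.00 total_interest=$5.00
After 2 (deposit($50)): balance=$155.00 total_interest=$5.00
After 3 (withdraw($300)): balance=$0.00 total_interest=$5.00
After 4 (deposit($100)): balance=$100.00 total_interest=$5.00
After 5 (deposit($50)): balance=$150.00 total_interest=$5.00
After 6 (deposit($200)): balance=$350.00 total_interest=$5.00
After 7 (deposit($50)): balance=$400.00 total_interest=$5.00
After 8 (month_end (apply 1% monthly interest)): balance=$404.00 total_interest=$9.00
After 9 (withdraw($300)): balance=$104.00 total_interest=$9.00
After 10 (withdraw($300)): balance=$0.00 total_interest=$9.00
After 11 (month_end (apply 1% monthly interest)): balance=$0.00 total_interest=$9.00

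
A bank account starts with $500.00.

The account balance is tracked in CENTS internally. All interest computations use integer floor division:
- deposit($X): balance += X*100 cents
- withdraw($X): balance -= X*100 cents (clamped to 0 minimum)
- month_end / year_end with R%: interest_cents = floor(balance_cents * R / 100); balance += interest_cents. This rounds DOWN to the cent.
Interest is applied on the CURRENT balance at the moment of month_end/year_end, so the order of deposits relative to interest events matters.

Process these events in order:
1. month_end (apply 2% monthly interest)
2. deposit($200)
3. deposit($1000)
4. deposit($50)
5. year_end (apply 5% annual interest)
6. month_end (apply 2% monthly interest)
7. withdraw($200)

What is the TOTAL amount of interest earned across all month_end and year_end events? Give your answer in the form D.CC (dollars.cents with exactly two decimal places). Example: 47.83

After 1 (month_end (apply 2% monthly interest)): balance=$510.00 total_interest=$10.00
After 2 (deposit($200)): balance=$710.00 total_interest=$10.00
After 3 (deposit($1000)): balance=$1710.00 total_interest=$10.00
After 4 (deposit($50)): balance=$1760.00 total_interest=$10.00
After 5 (year_end (apply 5% annual interest)): balance=$1848.00 total_interest=$98.00
After 6 (month_end (apply 2% monthly interest)): balance=$1884.96 total_interest=$134.96
After 7 (withdraw($200)): balance=$1684.96 total_interest=$134.96

Answer: 134.96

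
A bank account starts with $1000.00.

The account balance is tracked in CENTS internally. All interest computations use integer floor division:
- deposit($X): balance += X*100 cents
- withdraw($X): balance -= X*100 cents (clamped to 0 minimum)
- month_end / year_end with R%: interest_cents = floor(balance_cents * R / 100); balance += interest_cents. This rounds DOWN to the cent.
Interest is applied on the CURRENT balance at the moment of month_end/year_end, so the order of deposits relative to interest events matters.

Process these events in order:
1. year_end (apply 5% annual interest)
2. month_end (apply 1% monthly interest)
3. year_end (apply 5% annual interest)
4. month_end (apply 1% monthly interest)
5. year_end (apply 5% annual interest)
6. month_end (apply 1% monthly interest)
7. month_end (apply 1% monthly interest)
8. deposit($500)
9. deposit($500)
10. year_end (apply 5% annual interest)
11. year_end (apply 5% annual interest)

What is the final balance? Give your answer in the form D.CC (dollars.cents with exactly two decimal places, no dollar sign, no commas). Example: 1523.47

Answer: 2430.57

Derivation:
After 1 (year_end (apply 5% annual interest)): balance=$1050.00 total_interest=$50.00
After 2 (month_end (apply 1% monthly interest)): balance=$1060.50 total_interest=$60.50
After 3 (year_end (apply 5% annual interest)): balance=$1113.52 total_interest=$113.52
After 4 (month_end (apply 1% monthly interest)): balance=$1124.65 total_interest=$124.65
After 5 (year_end (apply 5% annual interest)): balance=$1180.88 total_interest=$180.88
After 6 (month_end (apply 1% monthly interest)): balance=$1192.68 total_interest=$192.68
After 7 (month_end (apply 1% monthly interest)): balance=$1204.60 total_interest=$204.60
After 8 (deposit($500)): balance=$1704.60 total_interest=$204.60
After 9 (deposit($500)): balance=$2204.60 total_interest=$204.60
After 10 (year_end (apply 5% annual interest)): balance=$2314.83 total_interest=$314.83
After 11 (year_end (apply 5% annual interest)): balance=$2430.57 total_interest=$430.57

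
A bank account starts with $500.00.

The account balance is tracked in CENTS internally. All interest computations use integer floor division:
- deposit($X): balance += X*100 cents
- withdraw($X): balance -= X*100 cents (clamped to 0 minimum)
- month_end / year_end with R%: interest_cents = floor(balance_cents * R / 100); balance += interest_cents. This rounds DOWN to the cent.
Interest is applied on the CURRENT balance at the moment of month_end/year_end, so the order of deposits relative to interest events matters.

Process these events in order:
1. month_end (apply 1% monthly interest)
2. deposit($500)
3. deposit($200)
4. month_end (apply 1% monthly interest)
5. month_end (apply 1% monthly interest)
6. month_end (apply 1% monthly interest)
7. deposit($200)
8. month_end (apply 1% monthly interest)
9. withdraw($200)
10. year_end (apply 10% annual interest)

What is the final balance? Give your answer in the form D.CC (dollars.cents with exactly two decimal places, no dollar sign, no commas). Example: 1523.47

After 1 (month_end (apply 1% monthly interest)): balance=$505.00 total_interest=$5.00
After 2 (deposit($500)): balance=$1005.00 total_interest=$5.00
After 3 (deposit($200)): balance=$1205.00 total_interest=$5.00
After 4 (month_end (apply 1% monthly interest)): balance=$1217.05 total_interest=$17.05
After 5 (month_end (apply 1% monthly interest)): balance=$1229.22 total_interest=$29.22
After 6 (month_end (apply 1% monthly interest)): balance=$1241.51 total_interest=$41.51
After 7 (deposit($200)): balance=$1441.51 total_interest=$41.51
After 8 (month_end (apply 1% monthly interest)): balance=$1455.92 total_interest=$55.92
After 9 (withdraw($200)): balance=$1255.92 total_interest=$55.92
After 10 (year_end (apply 10% annual interest)): balance=$1381.51 total_interest=$181.51

Answer: 1381.51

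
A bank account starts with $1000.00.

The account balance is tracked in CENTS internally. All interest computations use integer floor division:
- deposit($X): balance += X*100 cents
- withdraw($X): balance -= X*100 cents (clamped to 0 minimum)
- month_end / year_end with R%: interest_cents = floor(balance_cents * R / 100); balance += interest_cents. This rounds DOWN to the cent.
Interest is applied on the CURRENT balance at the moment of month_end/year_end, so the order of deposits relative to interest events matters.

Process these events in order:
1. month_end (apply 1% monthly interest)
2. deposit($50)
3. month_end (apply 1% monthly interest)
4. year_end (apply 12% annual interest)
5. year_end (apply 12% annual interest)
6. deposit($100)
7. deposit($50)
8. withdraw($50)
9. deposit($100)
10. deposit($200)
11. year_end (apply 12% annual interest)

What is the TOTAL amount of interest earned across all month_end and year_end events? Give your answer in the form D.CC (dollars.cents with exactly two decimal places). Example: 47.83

Answer: 502.10

Derivation:
After 1 (month_end (apply 1% monthly interest)): balance=$1010.00 total_interest=$10.00
After 2 (deposit($50)): balance=$1060.00 total_interest=$10.00
After 3 (month_end (apply 1% monthly interest)): balance=$1070.60 total_interest=$20.60
After 4 (year_end (apply 12% annual interest)): balance=$1199.07 total_interest=$149.07
After 5 (year_end (apply 12% annual interest)): balance=$1342.95 total_interest=$292.95
After 6 (deposit($100)): balance=$1442.95 total_interest=$292.95
After 7 (deposit($50)): balance=$1492.95 total_interest=$292.95
After 8 (withdraw($50)): balance=$1442.95 total_interest=$292.95
After 9 (deposit($100)): balance=$1542.95 total_interest=$292.95
After 10 (deposit($200)): balance=$1742.95 total_interest=$292.95
After 11 (year_end (apply 12% annual interest)): balance=$1952.10 total_interest=$502.10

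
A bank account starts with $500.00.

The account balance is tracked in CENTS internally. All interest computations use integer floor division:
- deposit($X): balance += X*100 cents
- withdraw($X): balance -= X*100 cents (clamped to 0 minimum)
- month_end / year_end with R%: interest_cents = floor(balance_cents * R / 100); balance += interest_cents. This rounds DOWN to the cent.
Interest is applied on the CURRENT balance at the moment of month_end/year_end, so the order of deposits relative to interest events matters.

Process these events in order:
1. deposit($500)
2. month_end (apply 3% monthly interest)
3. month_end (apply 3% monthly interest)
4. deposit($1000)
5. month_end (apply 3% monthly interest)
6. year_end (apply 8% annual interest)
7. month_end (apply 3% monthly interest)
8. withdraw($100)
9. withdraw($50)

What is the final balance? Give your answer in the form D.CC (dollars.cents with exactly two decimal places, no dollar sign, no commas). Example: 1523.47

Answer: 2211.30

Derivation:
After 1 (deposit($500)): balance=$1000.00 total_interest=$0.00
After 2 (month_end (apply 3% monthly interest)): balance=$1030.00 total_interest=$30.00
After 3 (month_end (apply 3% monthly interest)): balance=$1060.90 total_interest=$60.90
After 4 (deposit($1000)): balance=$2060.90 total_interest=$60.90
After 5 (month_end (apply 3% monthly interest)): balance=$2122.72 total_interest=$122.72
After 6 (year_end (apply 8% annual interest)): balance=$2292.53 total_interest=$292.53
After 7 (month_end (apply 3% monthly interest)): balance=$2361.30 total_interest=$361.30
After 8 (withdraw($100)): balance=$2261.30 total_interest=$361.30
After 9 (withdraw($50)): balance=$2211.30 total_interest=$361.30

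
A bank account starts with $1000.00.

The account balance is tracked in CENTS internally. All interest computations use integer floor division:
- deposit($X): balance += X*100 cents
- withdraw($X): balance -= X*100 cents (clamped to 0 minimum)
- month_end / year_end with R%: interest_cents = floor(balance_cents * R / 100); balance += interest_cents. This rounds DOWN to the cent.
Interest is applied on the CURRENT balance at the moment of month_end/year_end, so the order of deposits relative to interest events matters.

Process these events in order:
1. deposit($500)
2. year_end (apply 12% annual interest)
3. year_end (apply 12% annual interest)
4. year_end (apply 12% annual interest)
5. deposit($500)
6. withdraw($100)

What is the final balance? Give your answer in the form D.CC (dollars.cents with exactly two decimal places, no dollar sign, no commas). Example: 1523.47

After 1 (deposit($500)): balance=$1500.00 total_interest=$0.00
After 2 (year_end (apply 12% annual interest)): balance=$1680.00 total_interest=$180.00
After 3 (year_end (apply 12% annual interest)): balance=$1881.60 total_interest=$381.60
After 4 (year_end (apply 12% annual interest)): balance=$2107.39 total_interest=$607.39
After 5 (deposit($500)): balance=$2607.39 total_interest=$607.39
After 6 (withdraw($100)): balance=$2507.39 total_interest=$607.39

Answer: 2507.39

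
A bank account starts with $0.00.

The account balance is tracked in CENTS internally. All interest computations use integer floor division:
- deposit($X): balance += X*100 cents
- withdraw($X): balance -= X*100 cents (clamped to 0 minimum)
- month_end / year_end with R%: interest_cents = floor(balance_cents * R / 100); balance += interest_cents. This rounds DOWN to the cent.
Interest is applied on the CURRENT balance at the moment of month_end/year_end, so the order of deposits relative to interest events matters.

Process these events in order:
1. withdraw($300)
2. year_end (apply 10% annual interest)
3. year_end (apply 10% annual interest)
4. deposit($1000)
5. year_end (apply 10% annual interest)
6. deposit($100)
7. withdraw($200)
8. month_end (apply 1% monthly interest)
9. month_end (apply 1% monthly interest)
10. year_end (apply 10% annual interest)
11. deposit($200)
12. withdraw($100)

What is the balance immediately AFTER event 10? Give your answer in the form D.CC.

After 1 (withdraw($300)): balance=$0.00 total_interest=$0.00
After 2 (year_end (apply 10% annual interest)): balance=$0.00 total_interest=$0.00
After 3 (year_end (apply 10% annual interest)): balance=$0.00 total_interest=$0.00
After 4 (deposit($1000)): balance=$1000.00 total_interest=$0.00
After 5 (year_end (apply 10% annual interest)): balance=$1100.00 total_interest=$100.00
After 6 (deposit($100)): balance=$1200.00 total_interest=$100.00
After 7 (withdraw($200)): balance=$1000.00 total_interest=$100.00
After 8 (month_end (apply 1% monthly interest)): balance=$1010.00 total_interest=$110.00
After 9 (month_end (apply 1% monthly interest)): balance=$1020.10 total_interest=$120.10
After 10 (year_end (apply 10% annual interest)): balance=$1122.11 total_interest=$222.11

Answer: 1122.11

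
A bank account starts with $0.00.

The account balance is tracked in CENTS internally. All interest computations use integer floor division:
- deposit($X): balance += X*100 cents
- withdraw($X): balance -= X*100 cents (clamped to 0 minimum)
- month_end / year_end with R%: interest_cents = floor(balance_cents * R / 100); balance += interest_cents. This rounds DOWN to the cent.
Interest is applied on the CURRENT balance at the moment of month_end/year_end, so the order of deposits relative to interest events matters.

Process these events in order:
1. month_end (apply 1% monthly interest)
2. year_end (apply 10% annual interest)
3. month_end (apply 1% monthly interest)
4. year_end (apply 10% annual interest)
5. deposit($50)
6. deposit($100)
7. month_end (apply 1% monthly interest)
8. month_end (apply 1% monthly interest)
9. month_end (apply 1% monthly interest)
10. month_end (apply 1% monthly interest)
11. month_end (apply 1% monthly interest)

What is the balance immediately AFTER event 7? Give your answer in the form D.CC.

Answer: 151.50

Derivation:
After 1 (month_end (apply 1% monthly interest)): balance=$0.00 total_interest=$0.00
After 2 (year_end (apply 10% annual interest)): balance=$0.00 total_interest=$0.00
After 3 (month_end (apply 1% monthly interest)): balance=$0.00 total_interest=$0.00
After 4 (year_end (apply 10% annual interest)): balance=$0.00 total_interest=$0.00
After 5 (deposit($50)): balance=$50.00 total_interest=$0.00
After 6 (deposit($100)): balance=$150.00 total_interest=$0.00
After 7 (month_end (apply 1% monthly interest)): balance=$151.50 total_interest=$1.50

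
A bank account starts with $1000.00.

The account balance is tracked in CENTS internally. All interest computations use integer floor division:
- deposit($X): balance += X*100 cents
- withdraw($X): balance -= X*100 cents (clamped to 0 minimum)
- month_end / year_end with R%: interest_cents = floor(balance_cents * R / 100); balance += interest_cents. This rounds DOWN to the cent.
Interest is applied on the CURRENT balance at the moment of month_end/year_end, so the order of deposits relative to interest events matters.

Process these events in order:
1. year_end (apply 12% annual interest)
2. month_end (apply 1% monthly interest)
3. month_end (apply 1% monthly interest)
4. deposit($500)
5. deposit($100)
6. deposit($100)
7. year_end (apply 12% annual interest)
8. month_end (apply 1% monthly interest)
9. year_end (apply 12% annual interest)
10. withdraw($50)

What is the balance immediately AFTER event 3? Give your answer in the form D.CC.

After 1 (year_end (apply 12% annual interest)): balance=$1120.00 total_interest=$120.00
After 2 (month_end (apply 1% monthly interest)): balance=$1131.20 total_interest=$131.20
After 3 (month_end (apply 1% monthly interest)): balance=$1142.51 total_interest=$142.51

Answer: 1142.51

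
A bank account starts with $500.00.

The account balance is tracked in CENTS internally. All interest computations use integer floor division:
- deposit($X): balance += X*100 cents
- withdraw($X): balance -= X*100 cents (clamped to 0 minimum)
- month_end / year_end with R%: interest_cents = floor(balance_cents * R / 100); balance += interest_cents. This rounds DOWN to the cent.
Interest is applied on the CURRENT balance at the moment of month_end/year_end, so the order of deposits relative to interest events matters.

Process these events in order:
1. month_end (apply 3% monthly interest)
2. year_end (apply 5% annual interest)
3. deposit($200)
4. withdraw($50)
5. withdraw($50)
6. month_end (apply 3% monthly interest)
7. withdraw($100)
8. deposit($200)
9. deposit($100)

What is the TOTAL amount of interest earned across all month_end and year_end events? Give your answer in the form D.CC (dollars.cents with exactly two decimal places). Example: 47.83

After 1 (month_end (apply 3% monthly interest)): balance=$515.00 total_interest=$15.00
After 2 (year_end (apply 5% annual interest)): balance=$540.75 total_interest=$40.75
After 3 (deposit($200)): balance=$740.75 total_interest=$40.75
After 4 (withdraw($50)): balance=$690.75 total_interest=$40.75
After 5 (withdraw($50)): balance=$640.75 total_interest=$40.75
After 6 (month_end (apply 3% monthly interest)): balance=$659.97 total_interest=$59.97
After 7 (withdraw($100)): balance=$559.97 total_interest=$59.97
After 8 (deposit($200)): balance=$759.97 total_interest=$59.97
After 9 (deposit($100)): balance=$859.97 total_interest=$59.97

Answer: 59.97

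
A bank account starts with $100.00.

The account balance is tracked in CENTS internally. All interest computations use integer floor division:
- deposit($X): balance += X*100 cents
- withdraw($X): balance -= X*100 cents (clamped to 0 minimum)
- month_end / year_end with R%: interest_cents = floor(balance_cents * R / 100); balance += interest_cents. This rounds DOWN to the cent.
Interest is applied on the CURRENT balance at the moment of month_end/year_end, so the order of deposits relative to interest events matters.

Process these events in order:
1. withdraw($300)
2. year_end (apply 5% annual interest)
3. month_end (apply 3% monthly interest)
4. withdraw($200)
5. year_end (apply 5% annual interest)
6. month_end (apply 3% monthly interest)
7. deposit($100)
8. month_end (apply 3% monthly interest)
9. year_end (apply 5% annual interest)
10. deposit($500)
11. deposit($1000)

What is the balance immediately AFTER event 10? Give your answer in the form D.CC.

Answer: 608.15

Derivation:
After 1 (withdraw($300)): balance=$0.00 total_interest=$0.00
After 2 (year_end (apply 5% annual interest)): balance=$0.00 total_interest=$0.00
After 3 (month_end (apply 3% monthly interest)): balance=$0.00 total_interest=$0.00
After 4 (withdraw($200)): balance=$0.00 total_interest=$0.00
After 5 (year_end (apply 5% annual interest)): balance=$0.00 total_interest=$0.00
After 6 (month_end (apply 3% monthly interest)): balance=$0.00 total_interest=$0.00
After 7 (deposit($100)): balance=$100.00 total_interest=$0.00
After 8 (month_end (apply 3% monthly interest)): balance=$103.00 total_interest=$3.00
After 9 (year_end (apply 5% annual interest)): balance=$108.15 total_interest=$8.15
After 10 (deposit($500)): balance=$608.15 total_interest=$8.15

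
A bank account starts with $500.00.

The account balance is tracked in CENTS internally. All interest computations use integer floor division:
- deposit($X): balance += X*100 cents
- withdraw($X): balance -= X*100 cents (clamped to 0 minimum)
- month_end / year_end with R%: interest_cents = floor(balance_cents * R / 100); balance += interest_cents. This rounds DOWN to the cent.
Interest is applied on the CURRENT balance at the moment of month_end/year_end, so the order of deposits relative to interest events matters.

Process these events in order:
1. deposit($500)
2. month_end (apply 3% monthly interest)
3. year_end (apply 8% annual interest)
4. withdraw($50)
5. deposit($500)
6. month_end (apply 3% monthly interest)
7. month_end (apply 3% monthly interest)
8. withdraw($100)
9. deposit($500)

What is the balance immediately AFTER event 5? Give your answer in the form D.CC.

After 1 (deposit($500)): balance=$1000.00 total_interest=$0.00
After 2 (month_end (apply 3% monthly interest)): balance=$1030.00 total_interest=$30.00
After 3 (year_end (apply 8% annual interest)): balance=$1112.40 total_interest=$112.40
After 4 (withdraw($50)): balance=$1062.40 total_interest=$112.40
After 5 (deposit($500)): balance=$1562.40 total_interest=$112.40

Answer: 1562.40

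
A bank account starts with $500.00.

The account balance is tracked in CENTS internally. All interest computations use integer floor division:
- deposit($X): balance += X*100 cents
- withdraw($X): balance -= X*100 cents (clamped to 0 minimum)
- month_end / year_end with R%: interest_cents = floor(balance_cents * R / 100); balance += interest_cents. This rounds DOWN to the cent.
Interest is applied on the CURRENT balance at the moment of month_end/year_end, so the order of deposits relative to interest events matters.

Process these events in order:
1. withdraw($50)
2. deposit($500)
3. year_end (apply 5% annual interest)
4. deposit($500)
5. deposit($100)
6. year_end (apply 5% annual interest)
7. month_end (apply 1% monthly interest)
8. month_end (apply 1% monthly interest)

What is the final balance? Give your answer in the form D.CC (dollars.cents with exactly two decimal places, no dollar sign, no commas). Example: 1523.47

Answer: 1711.08

Derivation:
After 1 (withdraw($50)): balance=$450.00 total_interest=$0.00
After 2 (deposit($500)): balance=$950.00 total_interest=$0.00
After 3 (year_end (apply 5% annual interest)): balance=$997.50 total_interest=$47.50
After 4 (deposit($500)): balance=$1497.50 total_interest=$47.50
After 5 (deposit($100)): balance=$1597.50 total_interest=$47.50
After 6 (year_end (apply 5% annual interest)): balance=$1677.37 total_interest=$127.37
After 7 (month_end (apply 1% monthly interest)): balance=$1694.14 total_interest=$144.14
After 8 (month_end (apply 1% monthly interest)): balance=$1711.08 total_interest=$161.08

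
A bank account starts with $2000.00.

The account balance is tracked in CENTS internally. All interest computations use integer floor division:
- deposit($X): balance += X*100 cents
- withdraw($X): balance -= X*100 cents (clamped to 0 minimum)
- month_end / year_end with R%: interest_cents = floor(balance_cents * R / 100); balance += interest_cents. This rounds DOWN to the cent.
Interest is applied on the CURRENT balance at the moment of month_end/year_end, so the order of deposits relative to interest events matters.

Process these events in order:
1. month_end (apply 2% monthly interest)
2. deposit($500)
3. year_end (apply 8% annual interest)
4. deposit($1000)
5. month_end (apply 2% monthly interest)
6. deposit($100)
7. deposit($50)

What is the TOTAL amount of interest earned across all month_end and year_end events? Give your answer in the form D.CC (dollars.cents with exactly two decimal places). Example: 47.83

Answer: 318.06

Derivation:
After 1 (month_end (apply 2% monthly interest)): balance=$2040.00 total_interest=$40.00
After 2 (deposit($500)): balance=$2540.00 total_interest=$40.00
After 3 (year_end (apply 8% annual interest)): balance=$2743.20 total_interest=$243.20
After 4 (deposit($1000)): balance=$3743.20 total_interest=$243.20
After 5 (month_end (apply 2% monthly interest)): balance=$3818.06 total_interest=$318.06
After 6 (deposit($100)): balance=$3918.06 total_interest=$318.06
After 7 (deposit($50)): balance=$3968.06 total_interest=$318.06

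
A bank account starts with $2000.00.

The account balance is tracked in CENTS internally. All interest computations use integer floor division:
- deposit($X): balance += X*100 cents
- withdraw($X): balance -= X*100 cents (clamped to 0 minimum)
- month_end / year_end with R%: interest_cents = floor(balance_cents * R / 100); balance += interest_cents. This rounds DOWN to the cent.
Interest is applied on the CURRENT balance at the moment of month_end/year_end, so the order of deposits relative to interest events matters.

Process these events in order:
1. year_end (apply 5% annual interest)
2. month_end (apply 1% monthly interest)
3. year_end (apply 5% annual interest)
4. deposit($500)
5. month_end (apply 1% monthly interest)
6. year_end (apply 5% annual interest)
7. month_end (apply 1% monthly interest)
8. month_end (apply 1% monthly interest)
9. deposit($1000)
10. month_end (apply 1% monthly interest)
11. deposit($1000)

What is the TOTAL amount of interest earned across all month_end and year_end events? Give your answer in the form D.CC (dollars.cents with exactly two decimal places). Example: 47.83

After 1 (year_end (apply 5% annual interest)): balance=$2100.00 total_interest=$100.00
After 2 (month_end (apply 1% monthly interest)): balance=$2121.00 total_interest=$121.00
After 3 (year_end (apply 5% annual interest)): balance=$2227.05 total_interest=$227.05
After 4 (deposit($500)): balance=$2727.05 total_interest=$227.05
After 5 (month_end (apply 1% monthly interest)): balance=$2754.32 total_interest=$254.32
After 6 (year_end (apply 5% annual interest)): balance=$2892.03 total_interest=$392.03
After 7 (month_end (apply 1% monthly interest)): balance=$2920.95 total_interest=$420.95
After 8 (month_end (apply 1% monthly interest)): balance=$2950.15 total_interest=$450.15
After 9 (deposit($1000)): balance=$3950.15 total_interest=$450.15
After 10 (month_end (apply 1% monthly interest)): balance=$3989.65 total_interest=$489.65
After 11 (deposit($1000)): balance=$4989.65 total_interest=$489.65

Answer: 489.65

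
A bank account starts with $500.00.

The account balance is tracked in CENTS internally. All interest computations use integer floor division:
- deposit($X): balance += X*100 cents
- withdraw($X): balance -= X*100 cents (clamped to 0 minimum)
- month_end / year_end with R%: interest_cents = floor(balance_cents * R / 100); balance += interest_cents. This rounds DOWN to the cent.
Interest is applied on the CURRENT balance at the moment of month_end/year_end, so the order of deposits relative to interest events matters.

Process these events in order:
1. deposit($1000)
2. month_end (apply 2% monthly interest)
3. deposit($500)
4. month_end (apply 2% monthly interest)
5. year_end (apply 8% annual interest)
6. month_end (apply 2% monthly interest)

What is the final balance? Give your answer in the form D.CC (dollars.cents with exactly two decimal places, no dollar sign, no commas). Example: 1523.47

Answer: 2280.96

Derivation:
After 1 (deposit($1000)): balance=$1500.00 total_interest=$0.00
After 2 (month_end (apply 2% monthly interest)): balance=$1530.00 total_interest=$30.00
After 3 (deposit($500)): balance=$2030.00 total_interest=$30.00
After 4 (month_end (apply 2% monthly interest)): balance=$2070.60 total_interest=$70.60
After 5 (year_end (apply 8% annual interest)): balance=$2236.24 total_interest=$236.24
After 6 (month_end (apply 2% monthly interest)): balance=$2280.96 total_interest=$280.96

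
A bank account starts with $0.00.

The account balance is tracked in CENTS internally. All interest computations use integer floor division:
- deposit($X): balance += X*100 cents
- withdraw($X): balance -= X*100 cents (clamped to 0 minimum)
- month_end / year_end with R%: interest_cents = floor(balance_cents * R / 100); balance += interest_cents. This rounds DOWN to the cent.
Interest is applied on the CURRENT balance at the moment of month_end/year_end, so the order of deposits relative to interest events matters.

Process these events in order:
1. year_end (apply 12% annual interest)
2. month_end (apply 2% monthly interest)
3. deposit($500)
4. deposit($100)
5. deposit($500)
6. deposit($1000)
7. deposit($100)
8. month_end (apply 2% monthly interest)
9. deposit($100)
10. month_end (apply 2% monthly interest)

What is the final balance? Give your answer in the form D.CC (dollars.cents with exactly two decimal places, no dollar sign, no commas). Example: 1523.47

Answer: 2390.88

Derivation:
After 1 (year_end (apply 12% annual interest)): balance=$0.00 total_interest=$0.00
After 2 (month_end (apply 2% monthly interest)): balance=$0.00 total_interest=$0.00
After 3 (deposit($500)): balance=$500.00 total_interest=$0.00
After 4 (deposit($100)): balance=$600.00 total_interest=$0.00
After 5 (deposit($500)): balance=$1100.00 total_interest=$0.00
After 6 (deposit($1000)): balance=$2100.00 total_interest=$0.00
After 7 (deposit($100)): balance=$2200.00 total_interest=$0.00
After 8 (month_end (apply 2% monthly interest)): balance=$2244.00 total_interest=$44.00
After 9 (deposit($100)): balance=$2344.00 total_interest=$44.00
After 10 (month_end (apply 2% monthly interest)): balance=$2390.88 total_interest=$90.88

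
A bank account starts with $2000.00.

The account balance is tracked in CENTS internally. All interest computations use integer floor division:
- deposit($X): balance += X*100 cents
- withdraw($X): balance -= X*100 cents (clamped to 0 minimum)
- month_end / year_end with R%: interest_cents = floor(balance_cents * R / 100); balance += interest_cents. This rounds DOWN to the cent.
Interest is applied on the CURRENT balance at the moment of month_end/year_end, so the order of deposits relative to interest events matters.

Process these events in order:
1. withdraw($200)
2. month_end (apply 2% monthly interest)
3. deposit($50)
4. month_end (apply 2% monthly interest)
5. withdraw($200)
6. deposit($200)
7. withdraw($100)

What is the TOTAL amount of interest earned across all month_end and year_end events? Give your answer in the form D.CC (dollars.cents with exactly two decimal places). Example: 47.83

Answer: 73.72

Derivation:
After 1 (withdraw($200)): balance=$1800.00 total_interest=$0.00
After 2 (month_end (apply 2% monthly interest)): balance=$1836.00 total_interest=$36.00
After 3 (deposit($50)): balance=$1886.00 total_interest=$36.00
After 4 (month_end (apply 2% monthly interest)): balance=$1923.72 total_interest=$73.72
After 5 (withdraw($200)): balance=$1723.72 total_interest=$73.72
After 6 (deposit($200)): balance=$1923.72 total_interest=$73.72
After 7 (withdraw($100)): balance=$1823.72 total_interest=$73.72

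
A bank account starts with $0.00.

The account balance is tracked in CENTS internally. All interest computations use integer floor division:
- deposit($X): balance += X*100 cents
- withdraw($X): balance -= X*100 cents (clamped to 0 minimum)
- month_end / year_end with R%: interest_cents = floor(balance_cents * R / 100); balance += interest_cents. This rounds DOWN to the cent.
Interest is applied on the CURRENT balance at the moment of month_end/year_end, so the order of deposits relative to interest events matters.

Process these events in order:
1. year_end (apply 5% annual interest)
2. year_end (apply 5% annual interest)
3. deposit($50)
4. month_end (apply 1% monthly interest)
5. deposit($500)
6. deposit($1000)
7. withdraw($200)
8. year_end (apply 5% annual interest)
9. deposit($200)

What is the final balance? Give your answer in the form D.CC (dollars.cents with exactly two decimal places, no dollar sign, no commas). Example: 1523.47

After 1 (year_end (apply 5% annual interest)): balance=$0.00 total_interest=$0.00
After 2 (year_end (apply 5% annual interest)): balance=$0.00 total_interest=$0.00
After 3 (deposit($50)): balance=$50.00 total_interest=$0.00
After 4 (month_end (apply 1% monthly interest)): balance=$50.50 total_interest=$0.50
After 5 (deposit($500)): balance=$550.50 total_interest=$0.50
After 6 (deposit($1000)): balance=$1550.50 total_interest=$0.50
After 7 (withdraw($200)): balance=$1350.50 total_interest=$0.50
After 8 (year_end (apply 5% annual interest)): balance=$1418.02 total_interest=$68.02
After 9 (deposit($200)): balance=$1618.02 total_interest=$68.02

Answer: 1618.02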